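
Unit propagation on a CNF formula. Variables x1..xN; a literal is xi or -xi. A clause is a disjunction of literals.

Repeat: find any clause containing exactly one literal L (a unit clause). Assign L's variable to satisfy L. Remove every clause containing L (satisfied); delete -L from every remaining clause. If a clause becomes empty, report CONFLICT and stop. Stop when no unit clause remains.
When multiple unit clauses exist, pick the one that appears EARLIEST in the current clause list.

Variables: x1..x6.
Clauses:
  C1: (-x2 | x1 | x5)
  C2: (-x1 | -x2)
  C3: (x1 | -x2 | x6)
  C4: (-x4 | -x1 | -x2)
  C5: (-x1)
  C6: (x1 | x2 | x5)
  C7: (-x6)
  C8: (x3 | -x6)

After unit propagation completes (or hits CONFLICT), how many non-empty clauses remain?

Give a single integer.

Answer: 0

Derivation:
unit clause [-1] forces x1=F; simplify:
  drop 1 from [-2, 1, 5] -> [-2, 5]
  drop 1 from [1, -2, 6] -> [-2, 6]
  drop 1 from [1, 2, 5] -> [2, 5]
  satisfied 3 clause(s); 5 remain; assigned so far: [1]
unit clause [-6] forces x6=F; simplify:
  drop 6 from [-2, 6] -> [-2]
  satisfied 2 clause(s); 3 remain; assigned so far: [1, 6]
unit clause [-2] forces x2=F; simplify:
  drop 2 from [2, 5] -> [5]
  satisfied 2 clause(s); 1 remain; assigned so far: [1, 2, 6]
unit clause [5] forces x5=T; simplify:
  satisfied 1 clause(s); 0 remain; assigned so far: [1, 2, 5, 6]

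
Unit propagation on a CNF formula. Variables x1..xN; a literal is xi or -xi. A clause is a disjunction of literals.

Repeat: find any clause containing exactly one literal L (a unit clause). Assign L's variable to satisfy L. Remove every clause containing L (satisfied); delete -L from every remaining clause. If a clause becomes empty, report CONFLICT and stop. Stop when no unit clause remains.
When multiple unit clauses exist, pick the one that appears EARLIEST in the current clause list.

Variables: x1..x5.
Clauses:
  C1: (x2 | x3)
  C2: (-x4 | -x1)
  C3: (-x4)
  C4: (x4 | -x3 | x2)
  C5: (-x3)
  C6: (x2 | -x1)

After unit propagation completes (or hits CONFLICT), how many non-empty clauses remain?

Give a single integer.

unit clause [-4] forces x4=F; simplify:
  drop 4 from [4, -3, 2] -> [-3, 2]
  satisfied 2 clause(s); 4 remain; assigned so far: [4]
unit clause [-3] forces x3=F; simplify:
  drop 3 from [2, 3] -> [2]
  satisfied 2 clause(s); 2 remain; assigned so far: [3, 4]
unit clause [2] forces x2=T; simplify:
  satisfied 2 clause(s); 0 remain; assigned so far: [2, 3, 4]

Answer: 0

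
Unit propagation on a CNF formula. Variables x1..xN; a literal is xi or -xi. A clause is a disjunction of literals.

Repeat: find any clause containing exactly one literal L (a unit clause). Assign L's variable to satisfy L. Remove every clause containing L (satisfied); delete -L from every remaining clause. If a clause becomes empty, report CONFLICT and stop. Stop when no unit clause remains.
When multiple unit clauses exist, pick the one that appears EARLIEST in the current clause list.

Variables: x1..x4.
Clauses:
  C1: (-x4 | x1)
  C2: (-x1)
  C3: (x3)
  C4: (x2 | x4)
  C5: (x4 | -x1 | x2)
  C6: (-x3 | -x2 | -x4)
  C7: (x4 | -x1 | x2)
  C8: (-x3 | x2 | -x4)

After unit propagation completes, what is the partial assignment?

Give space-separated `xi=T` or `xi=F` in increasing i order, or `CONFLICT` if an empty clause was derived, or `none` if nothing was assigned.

unit clause [-1] forces x1=F; simplify:
  drop 1 from [-4, 1] -> [-4]
  satisfied 3 clause(s); 5 remain; assigned so far: [1]
unit clause [-4] forces x4=F; simplify:
  drop 4 from [2, 4] -> [2]
  satisfied 3 clause(s); 2 remain; assigned so far: [1, 4]
unit clause [3] forces x3=T; simplify:
  satisfied 1 clause(s); 1 remain; assigned so far: [1, 3, 4]
unit clause [2] forces x2=T; simplify:
  satisfied 1 clause(s); 0 remain; assigned so far: [1, 2, 3, 4]

Answer: x1=F x2=T x3=T x4=F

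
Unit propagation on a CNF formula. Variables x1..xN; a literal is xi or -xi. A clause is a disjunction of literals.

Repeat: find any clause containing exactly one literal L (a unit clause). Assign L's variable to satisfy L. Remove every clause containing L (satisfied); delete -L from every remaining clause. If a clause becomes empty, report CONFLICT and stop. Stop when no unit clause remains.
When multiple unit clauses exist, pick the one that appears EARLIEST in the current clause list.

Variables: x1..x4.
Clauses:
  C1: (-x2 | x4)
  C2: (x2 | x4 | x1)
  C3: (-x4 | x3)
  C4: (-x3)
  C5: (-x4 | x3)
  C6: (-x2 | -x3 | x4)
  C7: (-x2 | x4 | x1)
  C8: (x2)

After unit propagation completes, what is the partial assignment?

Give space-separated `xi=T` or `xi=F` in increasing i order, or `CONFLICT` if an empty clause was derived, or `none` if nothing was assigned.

Answer: CONFLICT

Derivation:
unit clause [-3] forces x3=F; simplify:
  drop 3 from [-4, 3] -> [-4]
  drop 3 from [-4, 3] -> [-4]
  satisfied 2 clause(s); 6 remain; assigned so far: [3]
unit clause [-4] forces x4=F; simplify:
  drop 4 from [-2, 4] -> [-2]
  drop 4 from [2, 4, 1] -> [2, 1]
  drop 4 from [-2, 4, 1] -> [-2, 1]
  satisfied 2 clause(s); 4 remain; assigned so far: [3, 4]
unit clause [-2] forces x2=F; simplify:
  drop 2 from [2, 1] -> [1]
  drop 2 from [2] -> [] (empty!)
  satisfied 2 clause(s); 2 remain; assigned so far: [2, 3, 4]
CONFLICT (empty clause)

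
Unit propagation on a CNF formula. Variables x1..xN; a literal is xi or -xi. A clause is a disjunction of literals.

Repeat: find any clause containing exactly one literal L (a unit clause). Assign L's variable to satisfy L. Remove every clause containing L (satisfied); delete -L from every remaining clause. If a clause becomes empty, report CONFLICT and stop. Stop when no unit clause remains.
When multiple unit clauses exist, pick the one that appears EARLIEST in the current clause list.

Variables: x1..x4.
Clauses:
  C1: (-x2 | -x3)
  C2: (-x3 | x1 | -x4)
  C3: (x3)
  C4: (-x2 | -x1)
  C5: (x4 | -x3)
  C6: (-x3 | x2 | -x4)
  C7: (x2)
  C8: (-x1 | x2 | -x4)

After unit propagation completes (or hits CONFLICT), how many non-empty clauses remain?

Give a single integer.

unit clause [3] forces x3=T; simplify:
  drop -3 from [-2, -3] -> [-2]
  drop -3 from [-3, 1, -4] -> [1, -4]
  drop -3 from [4, -3] -> [4]
  drop -3 from [-3, 2, -4] -> [2, -4]
  satisfied 1 clause(s); 7 remain; assigned so far: [3]
unit clause [-2] forces x2=F; simplify:
  drop 2 from [2, -4] -> [-4]
  drop 2 from [2] -> [] (empty!)
  drop 2 from [-1, 2, -4] -> [-1, -4]
  satisfied 2 clause(s); 5 remain; assigned so far: [2, 3]
CONFLICT (empty clause)

Answer: 4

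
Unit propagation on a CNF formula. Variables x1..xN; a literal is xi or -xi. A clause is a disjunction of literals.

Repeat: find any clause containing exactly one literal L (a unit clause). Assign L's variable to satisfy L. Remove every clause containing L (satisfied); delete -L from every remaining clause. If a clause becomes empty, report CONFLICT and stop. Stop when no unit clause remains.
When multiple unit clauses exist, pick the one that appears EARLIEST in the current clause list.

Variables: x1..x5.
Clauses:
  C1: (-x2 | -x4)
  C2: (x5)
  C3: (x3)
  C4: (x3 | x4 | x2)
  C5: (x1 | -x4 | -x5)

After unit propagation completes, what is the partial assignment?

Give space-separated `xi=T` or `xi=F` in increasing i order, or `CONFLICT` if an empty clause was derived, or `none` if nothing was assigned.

unit clause [5] forces x5=T; simplify:
  drop -5 from [1, -4, -5] -> [1, -4]
  satisfied 1 clause(s); 4 remain; assigned so far: [5]
unit clause [3] forces x3=T; simplify:
  satisfied 2 clause(s); 2 remain; assigned so far: [3, 5]

Answer: x3=T x5=T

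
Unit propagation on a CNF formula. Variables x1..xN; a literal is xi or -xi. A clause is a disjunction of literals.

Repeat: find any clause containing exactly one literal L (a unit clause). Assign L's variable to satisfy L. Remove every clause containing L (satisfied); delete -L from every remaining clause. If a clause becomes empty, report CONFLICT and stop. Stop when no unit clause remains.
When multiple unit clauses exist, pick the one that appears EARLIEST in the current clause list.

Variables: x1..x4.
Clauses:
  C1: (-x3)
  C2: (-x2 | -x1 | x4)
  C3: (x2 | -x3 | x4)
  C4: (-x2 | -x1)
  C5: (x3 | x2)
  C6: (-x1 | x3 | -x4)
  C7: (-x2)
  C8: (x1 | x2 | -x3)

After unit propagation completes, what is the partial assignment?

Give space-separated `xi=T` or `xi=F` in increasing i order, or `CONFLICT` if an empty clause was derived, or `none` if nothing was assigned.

unit clause [-3] forces x3=F; simplify:
  drop 3 from [3, 2] -> [2]
  drop 3 from [-1, 3, -4] -> [-1, -4]
  satisfied 3 clause(s); 5 remain; assigned so far: [3]
unit clause [2] forces x2=T; simplify:
  drop -2 from [-2, -1, 4] -> [-1, 4]
  drop -2 from [-2, -1] -> [-1]
  drop -2 from [-2] -> [] (empty!)
  satisfied 1 clause(s); 4 remain; assigned so far: [2, 3]
CONFLICT (empty clause)

Answer: CONFLICT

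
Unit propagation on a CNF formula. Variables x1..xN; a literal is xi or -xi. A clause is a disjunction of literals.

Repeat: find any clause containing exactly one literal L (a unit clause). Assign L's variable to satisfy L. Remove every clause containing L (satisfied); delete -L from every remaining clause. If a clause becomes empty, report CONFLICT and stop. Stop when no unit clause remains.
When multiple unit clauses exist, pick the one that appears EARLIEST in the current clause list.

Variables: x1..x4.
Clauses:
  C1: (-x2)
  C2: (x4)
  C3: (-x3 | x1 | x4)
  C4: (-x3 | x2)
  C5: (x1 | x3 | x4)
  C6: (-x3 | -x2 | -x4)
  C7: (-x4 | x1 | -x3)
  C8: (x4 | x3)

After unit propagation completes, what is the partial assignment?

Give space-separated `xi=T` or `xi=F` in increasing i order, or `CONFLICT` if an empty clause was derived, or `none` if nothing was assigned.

Answer: x2=F x3=F x4=T

Derivation:
unit clause [-2] forces x2=F; simplify:
  drop 2 from [-3, 2] -> [-3]
  satisfied 2 clause(s); 6 remain; assigned so far: [2]
unit clause [4] forces x4=T; simplify:
  drop -4 from [-4, 1, -3] -> [1, -3]
  satisfied 4 clause(s); 2 remain; assigned so far: [2, 4]
unit clause [-3] forces x3=F; simplify:
  satisfied 2 clause(s); 0 remain; assigned so far: [2, 3, 4]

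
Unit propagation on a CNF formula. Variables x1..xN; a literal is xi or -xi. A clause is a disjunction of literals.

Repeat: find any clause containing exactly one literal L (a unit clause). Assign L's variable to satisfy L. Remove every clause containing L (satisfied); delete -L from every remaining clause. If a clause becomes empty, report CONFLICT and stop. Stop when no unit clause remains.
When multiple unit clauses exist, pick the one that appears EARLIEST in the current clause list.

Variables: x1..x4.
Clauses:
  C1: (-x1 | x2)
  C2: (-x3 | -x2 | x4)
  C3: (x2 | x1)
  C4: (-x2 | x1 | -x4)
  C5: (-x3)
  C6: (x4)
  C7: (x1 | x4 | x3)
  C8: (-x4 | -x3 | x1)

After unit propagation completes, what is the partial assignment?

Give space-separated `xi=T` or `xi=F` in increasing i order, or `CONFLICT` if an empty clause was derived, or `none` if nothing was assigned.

unit clause [-3] forces x3=F; simplify:
  drop 3 from [1, 4, 3] -> [1, 4]
  satisfied 3 clause(s); 5 remain; assigned so far: [3]
unit clause [4] forces x4=T; simplify:
  drop -4 from [-2, 1, -4] -> [-2, 1]
  satisfied 2 clause(s); 3 remain; assigned so far: [3, 4]

Answer: x3=F x4=T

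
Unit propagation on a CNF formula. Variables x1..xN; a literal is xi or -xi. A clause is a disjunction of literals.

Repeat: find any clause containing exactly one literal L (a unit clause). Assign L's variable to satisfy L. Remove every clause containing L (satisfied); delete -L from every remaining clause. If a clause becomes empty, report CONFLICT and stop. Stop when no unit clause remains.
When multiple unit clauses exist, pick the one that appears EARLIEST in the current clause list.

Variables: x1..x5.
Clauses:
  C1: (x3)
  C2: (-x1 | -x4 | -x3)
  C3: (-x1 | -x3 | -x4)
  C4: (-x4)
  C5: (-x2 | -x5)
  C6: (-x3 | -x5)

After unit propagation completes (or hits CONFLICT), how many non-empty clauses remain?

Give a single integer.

unit clause [3] forces x3=T; simplify:
  drop -3 from [-1, -4, -3] -> [-1, -4]
  drop -3 from [-1, -3, -4] -> [-1, -4]
  drop -3 from [-3, -5] -> [-5]
  satisfied 1 clause(s); 5 remain; assigned so far: [3]
unit clause [-4] forces x4=F; simplify:
  satisfied 3 clause(s); 2 remain; assigned so far: [3, 4]
unit clause [-5] forces x5=F; simplify:
  satisfied 2 clause(s); 0 remain; assigned so far: [3, 4, 5]

Answer: 0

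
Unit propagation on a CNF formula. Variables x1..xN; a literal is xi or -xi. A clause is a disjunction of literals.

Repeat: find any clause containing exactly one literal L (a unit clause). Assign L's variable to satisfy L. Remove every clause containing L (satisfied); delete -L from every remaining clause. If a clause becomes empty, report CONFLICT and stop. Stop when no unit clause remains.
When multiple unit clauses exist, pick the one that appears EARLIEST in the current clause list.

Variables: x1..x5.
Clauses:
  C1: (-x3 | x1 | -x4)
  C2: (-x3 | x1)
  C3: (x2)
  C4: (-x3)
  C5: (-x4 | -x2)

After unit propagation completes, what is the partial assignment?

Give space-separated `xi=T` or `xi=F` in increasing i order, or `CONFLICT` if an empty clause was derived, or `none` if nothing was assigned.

unit clause [2] forces x2=T; simplify:
  drop -2 from [-4, -2] -> [-4]
  satisfied 1 clause(s); 4 remain; assigned so far: [2]
unit clause [-3] forces x3=F; simplify:
  satisfied 3 clause(s); 1 remain; assigned so far: [2, 3]
unit clause [-4] forces x4=F; simplify:
  satisfied 1 clause(s); 0 remain; assigned so far: [2, 3, 4]

Answer: x2=T x3=F x4=F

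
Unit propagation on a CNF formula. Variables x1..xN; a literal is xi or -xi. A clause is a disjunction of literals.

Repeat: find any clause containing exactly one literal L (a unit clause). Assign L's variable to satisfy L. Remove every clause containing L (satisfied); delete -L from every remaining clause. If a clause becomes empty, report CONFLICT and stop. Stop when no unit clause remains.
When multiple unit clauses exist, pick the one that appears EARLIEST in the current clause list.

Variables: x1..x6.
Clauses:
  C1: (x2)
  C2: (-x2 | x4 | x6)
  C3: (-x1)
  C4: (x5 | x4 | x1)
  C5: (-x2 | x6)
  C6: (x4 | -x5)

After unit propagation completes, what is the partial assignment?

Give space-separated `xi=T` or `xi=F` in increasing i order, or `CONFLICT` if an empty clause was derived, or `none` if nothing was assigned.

Answer: x1=F x2=T x6=T

Derivation:
unit clause [2] forces x2=T; simplify:
  drop -2 from [-2, 4, 6] -> [4, 6]
  drop -2 from [-2, 6] -> [6]
  satisfied 1 clause(s); 5 remain; assigned so far: [2]
unit clause [-1] forces x1=F; simplify:
  drop 1 from [5, 4, 1] -> [5, 4]
  satisfied 1 clause(s); 4 remain; assigned so far: [1, 2]
unit clause [6] forces x6=T; simplify:
  satisfied 2 clause(s); 2 remain; assigned so far: [1, 2, 6]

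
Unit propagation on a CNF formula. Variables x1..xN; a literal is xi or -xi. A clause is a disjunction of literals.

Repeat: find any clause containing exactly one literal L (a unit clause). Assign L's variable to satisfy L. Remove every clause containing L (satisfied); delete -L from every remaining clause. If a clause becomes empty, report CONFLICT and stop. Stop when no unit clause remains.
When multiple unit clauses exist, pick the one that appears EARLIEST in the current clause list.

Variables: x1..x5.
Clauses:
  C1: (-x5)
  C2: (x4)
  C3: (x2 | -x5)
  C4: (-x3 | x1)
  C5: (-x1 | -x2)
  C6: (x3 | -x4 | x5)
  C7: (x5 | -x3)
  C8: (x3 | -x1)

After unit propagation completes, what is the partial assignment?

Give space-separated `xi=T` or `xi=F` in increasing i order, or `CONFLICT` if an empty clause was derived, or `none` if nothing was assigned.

Answer: CONFLICT

Derivation:
unit clause [-5] forces x5=F; simplify:
  drop 5 from [3, -4, 5] -> [3, -4]
  drop 5 from [5, -3] -> [-3]
  satisfied 2 clause(s); 6 remain; assigned so far: [5]
unit clause [4] forces x4=T; simplify:
  drop -4 from [3, -4] -> [3]
  satisfied 1 clause(s); 5 remain; assigned so far: [4, 5]
unit clause [3] forces x3=T; simplify:
  drop -3 from [-3, 1] -> [1]
  drop -3 from [-3] -> [] (empty!)
  satisfied 2 clause(s); 3 remain; assigned so far: [3, 4, 5]
CONFLICT (empty clause)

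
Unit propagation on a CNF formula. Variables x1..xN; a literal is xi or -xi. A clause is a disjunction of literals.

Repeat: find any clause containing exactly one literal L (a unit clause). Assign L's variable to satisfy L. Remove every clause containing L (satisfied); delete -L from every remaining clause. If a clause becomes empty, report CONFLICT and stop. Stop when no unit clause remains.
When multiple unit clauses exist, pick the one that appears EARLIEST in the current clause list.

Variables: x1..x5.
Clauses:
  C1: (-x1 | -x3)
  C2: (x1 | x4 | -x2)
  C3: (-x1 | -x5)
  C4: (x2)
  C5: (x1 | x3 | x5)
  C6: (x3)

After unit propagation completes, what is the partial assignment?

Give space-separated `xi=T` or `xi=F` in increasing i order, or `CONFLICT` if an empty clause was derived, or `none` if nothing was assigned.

unit clause [2] forces x2=T; simplify:
  drop -2 from [1, 4, -2] -> [1, 4]
  satisfied 1 clause(s); 5 remain; assigned so far: [2]
unit clause [3] forces x3=T; simplify:
  drop -3 from [-1, -3] -> [-1]
  satisfied 2 clause(s); 3 remain; assigned so far: [2, 3]
unit clause [-1] forces x1=F; simplify:
  drop 1 from [1, 4] -> [4]
  satisfied 2 clause(s); 1 remain; assigned so far: [1, 2, 3]
unit clause [4] forces x4=T; simplify:
  satisfied 1 clause(s); 0 remain; assigned so far: [1, 2, 3, 4]

Answer: x1=F x2=T x3=T x4=T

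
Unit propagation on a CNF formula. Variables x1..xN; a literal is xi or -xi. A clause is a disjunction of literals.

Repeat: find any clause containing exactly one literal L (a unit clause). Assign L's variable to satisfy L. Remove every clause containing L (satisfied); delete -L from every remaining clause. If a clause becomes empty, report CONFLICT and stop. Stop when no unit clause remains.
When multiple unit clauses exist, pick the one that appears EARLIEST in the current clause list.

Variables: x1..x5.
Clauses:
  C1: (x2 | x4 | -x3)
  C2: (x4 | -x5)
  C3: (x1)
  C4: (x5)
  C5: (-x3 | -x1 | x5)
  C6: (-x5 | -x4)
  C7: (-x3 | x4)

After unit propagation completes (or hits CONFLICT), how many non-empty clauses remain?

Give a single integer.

Answer: 0

Derivation:
unit clause [1] forces x1=T; simplify:
  drop -1 from [-3, -1, 5] -> [-3, 5]
  satisfied 1 clause(s); 6 remain; assigned so far: [1]
unit clause [5] forces x5=T; simplify:
  drop -5 from [4, -5] -> [4]
  drop -5 from [-5, -4] -> [-4]
  satisfied 2 clause(s); 4 remain; assigned so far: [1, 5]
unit clause [4] forces x4=T; simplify:
  drop -4 from [-4] -> [] (empty!)
  satisfied 3 clause(s); 1 remain; assigned so far: [1, 4, 5]
CONFLICT (empty clause)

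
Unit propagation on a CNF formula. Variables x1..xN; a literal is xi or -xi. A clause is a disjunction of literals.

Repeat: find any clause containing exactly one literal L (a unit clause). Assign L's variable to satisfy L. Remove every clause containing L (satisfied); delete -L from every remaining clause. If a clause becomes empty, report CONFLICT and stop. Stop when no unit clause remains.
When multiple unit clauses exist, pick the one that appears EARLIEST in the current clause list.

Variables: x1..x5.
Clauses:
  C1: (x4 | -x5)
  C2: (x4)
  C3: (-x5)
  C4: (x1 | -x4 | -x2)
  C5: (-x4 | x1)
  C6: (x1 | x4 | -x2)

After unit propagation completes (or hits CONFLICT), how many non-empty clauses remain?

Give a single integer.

unit clause [4] forces x4=T; simplify:
  drop -4 from [1, -4, -2] -> [1, -2]
  drop -4 from [-4, 1] -> [1]
  satisfied 3 clause(s); 3 remain; assigned so far: [4]
unit clause [-5] forces x5=F; simplify:
  satisfied 1 clause(s); 2 remain; assigned so far: [4, 5]
unit clause [1] forces x1=T; simplify:
  satisfied 2 clause(s); 0 remain; assigned so far: [1, 4, 5]

Answer: 0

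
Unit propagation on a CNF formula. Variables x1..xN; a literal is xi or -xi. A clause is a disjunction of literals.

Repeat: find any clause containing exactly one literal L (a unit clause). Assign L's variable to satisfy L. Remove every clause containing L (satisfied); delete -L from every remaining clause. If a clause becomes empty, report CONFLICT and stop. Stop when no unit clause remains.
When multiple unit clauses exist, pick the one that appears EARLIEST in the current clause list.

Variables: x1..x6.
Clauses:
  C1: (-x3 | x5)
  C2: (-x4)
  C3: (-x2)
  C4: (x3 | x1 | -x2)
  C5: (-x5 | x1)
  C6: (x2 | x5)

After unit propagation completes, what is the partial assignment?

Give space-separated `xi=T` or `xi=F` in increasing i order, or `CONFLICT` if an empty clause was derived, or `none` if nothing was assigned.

Answer: x1=T x2=F x4=F x5=T

Derivation:
unit clause [-4] forces x4=F; simplify:
  satisfied 1 clause(s); 5 remain; assigned so far: [4]
unit clause [-2] forces x2=F; simplify:
  drop 2 from [2, 5] -> [5]
  satisfied 2 clause(s); 3 remain; assigned so far: [2, 4]
unit clause [5] forces x5=T; simplify:
  drop -5 from [-5, 1] -> [1]
  satisfied 2 clause(s); 1 remain; assigned so far: [2, 4, 5]
unit clause [1] forces x1=T; simplify:
  satisfied 1 clause(s); 0 remain; assigned so far: [1, 2, 4, 5]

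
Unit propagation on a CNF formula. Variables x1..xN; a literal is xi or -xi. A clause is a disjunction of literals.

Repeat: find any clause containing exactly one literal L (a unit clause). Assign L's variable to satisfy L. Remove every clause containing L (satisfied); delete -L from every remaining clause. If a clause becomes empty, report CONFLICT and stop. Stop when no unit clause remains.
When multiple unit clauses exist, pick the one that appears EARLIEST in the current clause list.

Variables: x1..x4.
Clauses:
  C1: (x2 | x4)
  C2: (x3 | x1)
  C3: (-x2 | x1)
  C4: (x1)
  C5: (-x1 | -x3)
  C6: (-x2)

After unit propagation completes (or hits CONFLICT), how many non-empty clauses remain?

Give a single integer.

unit clause [1] forces x1=T; simplify:
  drop -1 from [-1, -3] -> [-3]
  satisfied 3 clause(s); 3 remain; assigned so far: [1]
unit clause [-3] forces x3=F; simplify:
  satisfied 1 clause(s); 2 remain; assigned so far: [1, 3]
unit clause [-2] forces x2=F; simplify:
  drop 2 from [2, 4] -> [4]
  satisfied 1 clause(s); 1 remain; assigned so far: [1, 2, 3]
unit clause [4] forces x4=T; simplify:
  satisfied 1 clause(s); 0 remain; assigned so far: [1, 2, 3, 4]

Answer: 0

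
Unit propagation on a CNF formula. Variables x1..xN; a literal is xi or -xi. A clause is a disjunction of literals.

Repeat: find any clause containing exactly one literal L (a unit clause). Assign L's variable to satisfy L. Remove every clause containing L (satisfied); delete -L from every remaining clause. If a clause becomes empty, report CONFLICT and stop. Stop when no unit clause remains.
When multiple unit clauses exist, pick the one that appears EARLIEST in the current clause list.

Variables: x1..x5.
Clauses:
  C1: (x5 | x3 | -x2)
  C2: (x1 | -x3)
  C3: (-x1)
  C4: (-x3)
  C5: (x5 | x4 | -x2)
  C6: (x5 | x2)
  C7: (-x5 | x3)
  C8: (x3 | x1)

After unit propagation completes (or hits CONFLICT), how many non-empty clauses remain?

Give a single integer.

Answer: 4

Derivation:
unit clause [-1] forces x1=F; simplify:
  drop 1 from [1, -3] -> [-3]
  drop 1 from [3, 1] -> [3]
  satisfied 1 clause(s); 7 remain; assigned so far: [1]
unit clause [-3] forces x3=F; simplify:
  drop 3 from [5, 3, -2] -> [5, -2]
  drop 3 from [-5, 3] -> [-5]
  drop 3 from [3] -> [] (empty!)
  satisfied 2 clause(s); 5 remain; assigned so far: [1, 3]
CONFLICT (empty clause)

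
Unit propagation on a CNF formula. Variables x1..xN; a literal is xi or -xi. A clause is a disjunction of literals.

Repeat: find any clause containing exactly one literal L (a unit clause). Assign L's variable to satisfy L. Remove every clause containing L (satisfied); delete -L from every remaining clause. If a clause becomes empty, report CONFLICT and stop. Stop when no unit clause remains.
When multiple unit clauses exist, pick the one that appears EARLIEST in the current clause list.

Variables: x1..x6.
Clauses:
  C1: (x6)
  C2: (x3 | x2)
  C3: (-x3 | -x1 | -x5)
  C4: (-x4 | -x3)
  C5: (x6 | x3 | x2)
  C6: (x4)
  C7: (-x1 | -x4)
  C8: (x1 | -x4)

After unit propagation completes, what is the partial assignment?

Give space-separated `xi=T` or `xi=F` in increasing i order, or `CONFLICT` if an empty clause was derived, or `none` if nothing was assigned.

unit clause [6] forces x6=T; simplify:
  satisfied 2 clause(s); 6 remain; assigned so far: [6]
unit clause [4] forces x4=T; simplify:
  drop -4 from [-4, -3] -> [-3]
  drop -4 from [-1, -4] -> [-1]
  drop -4 from [1, -4] -> [1]
  satisfied 1 clause(s); 5 remain; assigned so far: [4, 6]
unit clause [-3] forces x3=F; simplify:
  drop 3 from [3, 2] -> [2]
  satisfied 2 clause(s); 3 remain; assigned so far: [3, 4, 6]
unit clause [2] forces x2=T; simplify:
  satisfied 1 clause(s); 2 remain; assigned so far: [2, 3, 4, 6]
unit clause [-1] forces x1=F; simplify:
  drop 1 from [1] -> [] (empty!)
  satisfied 1 clause(s); 1 remain; assigned so far: [1, 2, 3, 4, 6]
CONFLICT (empty clause)

Answer: CONFLICT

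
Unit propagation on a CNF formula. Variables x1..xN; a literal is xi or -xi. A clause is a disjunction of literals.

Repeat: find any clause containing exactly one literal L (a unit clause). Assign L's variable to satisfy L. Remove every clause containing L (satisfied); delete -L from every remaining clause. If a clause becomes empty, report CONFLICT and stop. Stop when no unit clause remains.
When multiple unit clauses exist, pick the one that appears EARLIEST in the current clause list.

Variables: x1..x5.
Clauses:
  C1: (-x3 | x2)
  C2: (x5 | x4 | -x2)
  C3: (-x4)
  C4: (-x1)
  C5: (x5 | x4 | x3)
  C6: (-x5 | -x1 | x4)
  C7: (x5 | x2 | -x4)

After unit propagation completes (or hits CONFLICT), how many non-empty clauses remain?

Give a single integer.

Answer: 3

Derivation:
unit clause [-4] forces x4=F; simplify:
  drop 4 from [5, 4, -2] -> [5, -2]
  drop 4 from [5, 4, 3] -> [5, 3]
  drop 4 from [-5, -1, 4] -> [-5, -1]
  satisfied 2 clause(s); 5 remain; assigned so far: [4]
unit clause [-1] forces x1=F; simplify:
  satisfied 2 clause(s); 3 remain; assigned so far: [1, 4]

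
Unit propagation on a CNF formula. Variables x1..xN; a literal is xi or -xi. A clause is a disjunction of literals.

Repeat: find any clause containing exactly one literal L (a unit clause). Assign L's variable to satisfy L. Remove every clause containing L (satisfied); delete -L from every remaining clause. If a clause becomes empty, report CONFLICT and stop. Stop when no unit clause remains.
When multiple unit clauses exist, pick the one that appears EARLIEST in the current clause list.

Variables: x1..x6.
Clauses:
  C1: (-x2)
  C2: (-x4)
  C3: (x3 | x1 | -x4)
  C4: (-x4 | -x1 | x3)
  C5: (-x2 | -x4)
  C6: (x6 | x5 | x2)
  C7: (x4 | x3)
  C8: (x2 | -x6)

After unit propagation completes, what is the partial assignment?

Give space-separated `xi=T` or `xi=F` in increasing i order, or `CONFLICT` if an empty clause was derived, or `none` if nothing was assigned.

Answer: x2=F x3=T x4=F x5=T x6=F

Derivation:
unit clause [-2] forces x2=F; simplify:
  drop 2 from [6, 5, 2] -> [6, 5]
  drop 2 from [2, -6] -> [-6]
  satisfied 2 clause(s); 6 remain; assigned so far: [2]
unit clause [-4] forces x4=F; simplify:
  drop 4 from [4, 3] -> [3]
  satisfied 3 clause(s); 3 remain; assigned so far: [2, 4]
unit clause [3] forces x3=T; simplify:
  satisfied 1 clause(s); 2 remain; assigned so far: [2, 3, 4]
unit clause [-6] forces x6=F; simplify:
  drop 6 from [6, 5] -> [5]
  satisfied 1 clause(s); 1 remain; assigned so far: [2, 3, 4, 6]
unit clause [5] forces x5=T; simplify:
  satisfied 1 clause(s); 0 remain; assigned so far: [2, 3, 4, 5, 6]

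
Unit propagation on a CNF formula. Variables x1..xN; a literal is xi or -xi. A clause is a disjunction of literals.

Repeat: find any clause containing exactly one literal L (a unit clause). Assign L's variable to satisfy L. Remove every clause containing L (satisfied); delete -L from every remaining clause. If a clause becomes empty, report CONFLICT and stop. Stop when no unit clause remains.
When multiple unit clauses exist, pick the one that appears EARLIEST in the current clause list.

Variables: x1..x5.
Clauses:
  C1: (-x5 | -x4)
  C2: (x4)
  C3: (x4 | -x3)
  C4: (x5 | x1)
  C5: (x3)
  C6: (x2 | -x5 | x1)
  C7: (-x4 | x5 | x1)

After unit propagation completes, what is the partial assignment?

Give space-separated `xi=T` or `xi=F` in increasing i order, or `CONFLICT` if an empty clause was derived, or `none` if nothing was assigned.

Answer: x1=T x3=T x4=T x5=F

Derivation:
unit clause [4] forces x4=T; simplify:
  drop -4 from [-5, -4] -> [-5]
  drop -4 from [-4, 5, 1] -> [5, 1]
  satisfied 2 clause(s); 5 remain; assigned so far: [4]
unit clause [-5] forces x5=F; simplify:
  drop 5 from [5, 1] -> [1]
  drop 5 from [5, 1] -> [1]
  satisfied 2 clause(s); 3 remain; assigned so far: [4, 5]
unit clause [1] forces x1=T; simplify:
  satisfied 2 clause(s); 1 remain; assigned so far: [1, 4, 5]
unit clause [3] forces x3=T; simplify:
  satisfied 1 clause(s); 0 remain; assigned so far: [1, 3, 4, 5]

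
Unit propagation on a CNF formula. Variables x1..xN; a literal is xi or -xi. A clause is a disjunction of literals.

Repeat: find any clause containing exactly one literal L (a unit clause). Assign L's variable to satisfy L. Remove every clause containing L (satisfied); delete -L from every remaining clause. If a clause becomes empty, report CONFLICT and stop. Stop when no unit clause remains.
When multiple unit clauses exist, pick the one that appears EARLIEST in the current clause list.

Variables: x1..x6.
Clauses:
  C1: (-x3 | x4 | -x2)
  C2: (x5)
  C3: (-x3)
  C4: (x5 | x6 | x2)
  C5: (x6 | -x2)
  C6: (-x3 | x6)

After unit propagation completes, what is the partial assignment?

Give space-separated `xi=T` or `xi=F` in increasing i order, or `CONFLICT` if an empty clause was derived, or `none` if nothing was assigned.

Answer: x3=F x5=T

Derivation:
unit clause [5] forces x5=T; simplify:
  satisfied 2 clause(s); 4 remain; assigned so far: [5]
unit clause [-3] forces x3=F; simplify:
  satisfied 3 clause(s); 1 remain; assigned so far: [3, 5]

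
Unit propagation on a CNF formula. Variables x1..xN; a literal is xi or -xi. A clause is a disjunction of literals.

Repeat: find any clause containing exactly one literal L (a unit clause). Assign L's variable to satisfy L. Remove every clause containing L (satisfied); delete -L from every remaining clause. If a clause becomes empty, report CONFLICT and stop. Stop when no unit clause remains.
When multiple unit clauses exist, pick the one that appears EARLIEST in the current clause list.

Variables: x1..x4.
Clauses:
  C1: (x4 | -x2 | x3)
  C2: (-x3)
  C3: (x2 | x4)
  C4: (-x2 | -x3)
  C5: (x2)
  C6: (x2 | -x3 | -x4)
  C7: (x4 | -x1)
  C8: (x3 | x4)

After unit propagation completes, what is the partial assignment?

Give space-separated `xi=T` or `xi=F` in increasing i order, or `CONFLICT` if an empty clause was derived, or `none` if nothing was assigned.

Answer: x2=T x3=F x4=T

Derivation:
unit clause [-3] forces x3=F; simplify:
  drop 3 from [4, -2, 3] -> [4, -2]
  drop 3 from [3, 4] -> [4]
  satisfied 3 clause(s); 5 remain; assigned so far: [3]
unit clause [2] forces x2=T; simplify:
  drop -2 from [4, -2] -> [4]
  satisfied 2 clause(s); 3 remain; assigned so far: [2, 3]
unit clause [4] forces x4=T; simplify:
  satisfied 3 clause(s); 0 remain; assigned so far: [2, 3, 4]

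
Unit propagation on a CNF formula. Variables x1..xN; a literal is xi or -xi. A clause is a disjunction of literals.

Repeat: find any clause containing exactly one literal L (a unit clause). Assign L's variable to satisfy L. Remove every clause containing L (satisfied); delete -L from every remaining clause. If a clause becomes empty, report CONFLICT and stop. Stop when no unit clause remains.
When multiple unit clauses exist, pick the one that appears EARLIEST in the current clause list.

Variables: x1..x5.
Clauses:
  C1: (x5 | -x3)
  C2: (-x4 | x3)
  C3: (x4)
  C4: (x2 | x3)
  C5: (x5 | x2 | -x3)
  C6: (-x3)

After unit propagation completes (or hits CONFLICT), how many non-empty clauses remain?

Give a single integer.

Answer: 2

Derivation:
unit clause [4] forces x4=T; simplify:
  drop -4 from [-4, 3] -> [3]
  satisfied 1 clause(s); 5 remain; assigned so far: [4]
unit clause [3] forces x3=T; simplify:
  drop -3 from [5, -3] -> [5]
  drop -3 from [5, 2, -3] -> [5, 2]
  drop -3 from [-3] -> [] (empty!)
  satisfied 2 clause(s); 3 remain; assigned so far: [3, 4]
CONFLICT (empty clause)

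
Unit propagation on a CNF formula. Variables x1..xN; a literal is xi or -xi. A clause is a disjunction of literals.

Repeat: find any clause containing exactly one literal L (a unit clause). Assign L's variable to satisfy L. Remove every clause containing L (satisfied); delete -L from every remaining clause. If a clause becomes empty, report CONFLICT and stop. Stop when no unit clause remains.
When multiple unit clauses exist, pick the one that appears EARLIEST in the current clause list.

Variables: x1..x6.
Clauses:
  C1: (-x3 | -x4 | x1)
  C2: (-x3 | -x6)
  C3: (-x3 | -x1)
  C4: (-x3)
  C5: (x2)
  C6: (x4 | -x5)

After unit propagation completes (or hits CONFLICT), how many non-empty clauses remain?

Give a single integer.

unit clause [-3] forces x3=F; simplify:
  satisfied 4 clause(s); 2 remain; assigned so far: [3]
unit clause [2] forces x2=T; simplify:
  satisfied 1 clause(s); 1 remain; assigned so far: [2, 3]

Answer: 1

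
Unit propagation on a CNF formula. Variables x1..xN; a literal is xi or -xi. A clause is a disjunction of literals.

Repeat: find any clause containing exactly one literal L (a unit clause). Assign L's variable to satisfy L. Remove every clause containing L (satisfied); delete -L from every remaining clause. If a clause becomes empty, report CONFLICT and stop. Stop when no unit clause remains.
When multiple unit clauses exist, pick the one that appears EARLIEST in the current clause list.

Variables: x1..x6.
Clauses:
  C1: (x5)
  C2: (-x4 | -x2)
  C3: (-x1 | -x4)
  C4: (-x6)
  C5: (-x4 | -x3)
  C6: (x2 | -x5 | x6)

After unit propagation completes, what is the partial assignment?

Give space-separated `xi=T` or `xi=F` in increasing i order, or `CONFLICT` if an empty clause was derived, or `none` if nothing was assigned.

Answer: x2=T x4=F x5=T x6=F

Derivation:
unit clause [5] forces x5=T; simplify:
  drop -5 from [2, -5, 6] -> [2, 6]
  satisfied 1 clause(s); 5 remain; assigned so far: [5]
unit clause [-6] forces x6=F; simplify:
  drop 6 from [2, 6] -> [2]
  satisfied 1 clause(s); 4 remain; assigned so far: [5, 6]
unit clause [2] forces x2=T; simplify:
  drop -2 from [-4, -2] -> [-4]
  satisfied 1 clause(s); 3 remain; assigned so far: [2, 5, 6]
unit clause [-4] forces x4=F; simplify:
  satisfied 3 clause(s); 0 remain; assigned so far: [2, 4, 5, 6]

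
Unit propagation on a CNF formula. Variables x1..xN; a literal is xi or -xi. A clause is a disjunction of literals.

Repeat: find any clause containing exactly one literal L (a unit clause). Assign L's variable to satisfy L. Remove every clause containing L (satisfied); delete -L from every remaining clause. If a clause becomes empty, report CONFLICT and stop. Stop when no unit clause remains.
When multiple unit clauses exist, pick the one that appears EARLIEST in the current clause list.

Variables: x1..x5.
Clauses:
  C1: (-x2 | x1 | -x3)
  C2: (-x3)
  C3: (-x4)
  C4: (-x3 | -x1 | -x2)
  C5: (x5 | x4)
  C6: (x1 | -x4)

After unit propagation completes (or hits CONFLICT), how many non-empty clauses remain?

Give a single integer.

unit clause [-3] forces x3=F; simplify:
  satisfied 3 clause(s); 3 remain; assigned so far: [3]
unit clause [-4] forces x4=F; simplify:
  drop 4 from [5, 4] -> [5]
  satisfied 2 clause(s); 1 remain; assigned so far: [3, 4]
unit clause [5] forces x5=T; simplify:
  satisfied 1 clause(s); 0 remain; assigned so far: [3, 4, 5]

Answer: 0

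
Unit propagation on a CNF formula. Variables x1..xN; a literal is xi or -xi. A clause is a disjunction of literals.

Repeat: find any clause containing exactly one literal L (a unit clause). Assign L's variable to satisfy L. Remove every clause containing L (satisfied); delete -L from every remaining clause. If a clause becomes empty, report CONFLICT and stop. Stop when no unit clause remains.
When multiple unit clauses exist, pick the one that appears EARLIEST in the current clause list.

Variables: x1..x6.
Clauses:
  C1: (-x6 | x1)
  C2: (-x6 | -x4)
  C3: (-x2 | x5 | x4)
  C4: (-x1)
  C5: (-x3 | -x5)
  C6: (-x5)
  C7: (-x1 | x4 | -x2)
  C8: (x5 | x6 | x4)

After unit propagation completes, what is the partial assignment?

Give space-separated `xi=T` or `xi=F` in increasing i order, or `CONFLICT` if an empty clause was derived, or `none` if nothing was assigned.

Answer: x1=F x4=T x5=F x6=F

Derivation:
unit clause [-1] forces x1=F; simplify:
  drop 1 from [-6, 1] -> [-6]
  satisfied 2 clause(s); 6 remain; assigned so far: [1]
unit clause [-6] forces x6=F; simplify:
  drop 6 from [5, 6, 4] -> [5, 4]
  satisfied 2 clause(s); 4 remain; assigned so far: [1, 6]
unit clause [-5] forces x5=F; simplify:
  drop 5 from [-2, 5, 4] -> [-2, 4]
  drop 5 from [5, 4] -> [4]
  satisfied 2 clause(s); 2 remain; assigned so far: [1, 5, 6]
unit clause [4] forces x4=T; simplify:
  satisfied 2 clause(s); 0 remain; assigned so far: [1, 4, 5, 6]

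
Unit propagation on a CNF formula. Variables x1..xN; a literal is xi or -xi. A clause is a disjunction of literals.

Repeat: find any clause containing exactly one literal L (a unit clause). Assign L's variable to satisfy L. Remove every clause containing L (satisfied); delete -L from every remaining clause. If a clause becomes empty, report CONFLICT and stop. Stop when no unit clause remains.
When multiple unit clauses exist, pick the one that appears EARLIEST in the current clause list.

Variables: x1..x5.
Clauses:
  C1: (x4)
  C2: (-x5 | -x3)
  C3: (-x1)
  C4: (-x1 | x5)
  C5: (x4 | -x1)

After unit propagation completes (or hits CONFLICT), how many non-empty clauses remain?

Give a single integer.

unit clause [4] forces x4=T; simplify:
  satisfied 2 clause(s); 3 remain; assigned so far: [4]
unit clause [-1] forces x1=F; simplify:
  satisfied 2 clause(s); 1 remain; assigned so far: [1, 4]

Answer: 1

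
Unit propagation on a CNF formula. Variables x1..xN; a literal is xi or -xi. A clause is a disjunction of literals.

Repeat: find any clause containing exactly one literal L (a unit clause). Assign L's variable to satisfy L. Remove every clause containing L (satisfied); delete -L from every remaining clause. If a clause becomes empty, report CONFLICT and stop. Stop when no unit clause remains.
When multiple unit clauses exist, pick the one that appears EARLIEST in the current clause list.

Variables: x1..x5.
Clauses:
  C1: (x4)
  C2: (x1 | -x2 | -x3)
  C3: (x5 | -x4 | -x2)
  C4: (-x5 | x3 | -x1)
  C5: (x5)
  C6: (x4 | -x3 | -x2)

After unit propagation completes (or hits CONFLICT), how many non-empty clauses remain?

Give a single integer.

Answer: 2

Derivation:
unit clause [4] forces x4=T; simplify:
  drop -4 from [5, -4, -2] -> [5, -2]
  satisfied 2 clause(s); 4 remain; assigned so far: [4]
unit clause [5] forces x5=T; simplify:
  drop -5 from [-5, 3, -1] -> [3, -1]
  satisfied 2 clause(s); 2 remain; assigned so far: [4, 5]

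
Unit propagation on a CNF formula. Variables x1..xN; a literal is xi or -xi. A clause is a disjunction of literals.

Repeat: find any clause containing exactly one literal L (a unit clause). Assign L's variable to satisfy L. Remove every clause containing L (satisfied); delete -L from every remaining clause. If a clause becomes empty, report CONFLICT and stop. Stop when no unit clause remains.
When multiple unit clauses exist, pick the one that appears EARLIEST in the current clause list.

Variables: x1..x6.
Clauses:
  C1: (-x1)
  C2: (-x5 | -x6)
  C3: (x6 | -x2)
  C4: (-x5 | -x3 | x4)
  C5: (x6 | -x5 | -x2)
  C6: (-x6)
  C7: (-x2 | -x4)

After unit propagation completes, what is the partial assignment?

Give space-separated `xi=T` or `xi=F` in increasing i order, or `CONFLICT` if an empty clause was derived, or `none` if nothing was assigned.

unit clause [-1] forces x1=F; simplify:
  satisfied 1 clause(s); 6 remain; assigned so far: [1]
unit clause [-6] forces x6=F; simplify:
  drop 6 from [6, -2] -> [-2]
  drop 6 from [6, -5, -2] -> [-5, -2]
  satisfied 2 clause(s); 4 remain; assigned so far: [1, 6]
unit clause [-2] forces x2=F; simplify:
  satisfied 3 clause(s); 1 remain; assigned so far: [1, 2, 6]

Answer: x1=F x2=F x6=F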